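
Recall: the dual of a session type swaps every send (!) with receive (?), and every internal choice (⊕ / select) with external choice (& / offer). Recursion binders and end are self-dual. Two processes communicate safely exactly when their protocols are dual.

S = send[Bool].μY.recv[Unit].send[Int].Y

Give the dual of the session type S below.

recv[Bool].μY.send[Unit].recv[Int].Y

send[Bool] = recv[Bool]
  μY = μY  (binder kept)
    recv[Unit] = send[Unit]
      send[Int] = recv[Int]
        dual(Y) = Y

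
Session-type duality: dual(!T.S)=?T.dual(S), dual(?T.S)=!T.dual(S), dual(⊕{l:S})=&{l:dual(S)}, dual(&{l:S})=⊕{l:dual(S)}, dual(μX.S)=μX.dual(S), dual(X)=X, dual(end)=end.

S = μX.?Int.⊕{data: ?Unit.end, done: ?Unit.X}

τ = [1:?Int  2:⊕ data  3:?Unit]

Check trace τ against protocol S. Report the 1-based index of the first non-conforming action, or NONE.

NONE

@1 ?Int  match  state: ⊕{data: ?Unit.end, done: ?Unit.μX.…}
@2 ⊕ data  match  state: ?Unit.end
@3 ?Unit  match  state: end
trace exhausted — no violation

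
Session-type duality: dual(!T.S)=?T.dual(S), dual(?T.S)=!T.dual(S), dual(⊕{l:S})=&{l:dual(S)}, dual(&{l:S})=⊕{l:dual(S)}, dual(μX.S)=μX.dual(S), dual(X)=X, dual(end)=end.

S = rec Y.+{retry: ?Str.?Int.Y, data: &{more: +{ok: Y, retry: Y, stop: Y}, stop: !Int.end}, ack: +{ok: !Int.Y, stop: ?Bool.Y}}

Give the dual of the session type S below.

rec Y = rec Y  (μ self-dual)
  +{retry,data,ack} = &{retry,data,ack}  (select→offer)
    case retry:
      ?Str = !Str
        ?Int = !Int
          dual(Y) = Y
    case data:
      &{more,stop} = +{more,stop}  (&→⊕)
        case more:
          +{ok,retry,stop} = &{ok,retry,stop}  (select→offer)
            case ok:
              dual(Y) = Y
            case retry:
              dual(Y) = Y
            case stop:
              dual(Y) = Y
        case stop:
          !Int = ?Int
            dual(end) = end
    case ack:
      +{ok,stop} = &{ok,stop}  (select→offer)
        case ok:
          !Int = ?Int
            dual(Y) = Y
        case stop:
          ?Bool = !Bool
            dual(Y) = Y

rec Y.&{retry: !Str.!Int.Y, data: +{more: &{ok: Y, retry: Y, stop: Y}, stop: ?Int.end}, ack: &{ok: ?Int.Y, stop: !Bool.Y}}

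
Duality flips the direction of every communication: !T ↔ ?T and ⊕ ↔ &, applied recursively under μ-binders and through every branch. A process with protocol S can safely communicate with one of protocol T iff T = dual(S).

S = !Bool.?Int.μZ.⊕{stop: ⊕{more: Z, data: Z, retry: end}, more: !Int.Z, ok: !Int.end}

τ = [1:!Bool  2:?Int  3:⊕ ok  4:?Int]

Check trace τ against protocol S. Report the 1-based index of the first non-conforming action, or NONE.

4

@1 !Bool  ✓  cont: ?Int.μZ.…
@2 ?Int  ✓  cont: μZ.…
@3 ⊕ ok  ✓  cont: !Int.end
@4 got ?Int, protocol expects !Int  ✗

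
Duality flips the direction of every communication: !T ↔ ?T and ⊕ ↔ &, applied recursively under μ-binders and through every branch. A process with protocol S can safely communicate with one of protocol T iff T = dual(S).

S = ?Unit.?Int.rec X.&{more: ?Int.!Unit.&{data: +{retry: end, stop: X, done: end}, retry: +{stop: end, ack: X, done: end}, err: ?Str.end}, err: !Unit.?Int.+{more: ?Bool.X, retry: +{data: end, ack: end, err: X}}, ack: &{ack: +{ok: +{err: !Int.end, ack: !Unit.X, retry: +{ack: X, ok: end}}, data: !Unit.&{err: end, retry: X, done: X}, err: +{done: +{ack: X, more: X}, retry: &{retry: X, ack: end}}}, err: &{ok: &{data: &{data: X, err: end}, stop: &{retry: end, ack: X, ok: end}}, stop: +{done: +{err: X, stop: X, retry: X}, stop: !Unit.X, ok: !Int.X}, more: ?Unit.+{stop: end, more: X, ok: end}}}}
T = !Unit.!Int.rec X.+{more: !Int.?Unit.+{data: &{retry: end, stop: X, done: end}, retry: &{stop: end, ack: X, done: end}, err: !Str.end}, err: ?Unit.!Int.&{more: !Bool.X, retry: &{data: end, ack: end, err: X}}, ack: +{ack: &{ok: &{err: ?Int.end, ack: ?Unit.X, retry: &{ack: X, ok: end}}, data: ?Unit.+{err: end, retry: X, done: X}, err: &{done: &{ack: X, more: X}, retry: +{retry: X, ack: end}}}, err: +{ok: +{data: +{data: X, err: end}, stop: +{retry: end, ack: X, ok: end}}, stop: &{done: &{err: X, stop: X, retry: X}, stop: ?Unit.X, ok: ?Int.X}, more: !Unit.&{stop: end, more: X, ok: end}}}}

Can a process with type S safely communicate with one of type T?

YES

?Unit ‖ !Unit  ok
  ?Int ‖ !Int  ok
    rec X ‖ rec X  ok (μ self-dual)
      &{more,err,ack} ‖ +{more,err,ack}  ok same labels
        case more:
          ?Int ‖ !Int  ok
            !Unit ‖ ?Unit  ok
              &{data,retry,err} ‖ +{data,retry,err}  ok same labels
                case data:
                  +{retry,stop,done} ‖ &{retry,stop,done}  ok same labels
                    case retry:
                      end ‖ end  ok
                    case stop:
                      X ‖ X  ok
                    case done:
                      end ‖ end  ok
                case retry:
                  +{stop,ack,done} ‖ &{stop,ack,done}  ok same labels
                    case stop:
                      end ‖ end  ok
                    case ack:
                      X ‖ X  ok
                    case done:
                      end ‖ end  ok
                case err:
                  ?Str ‖ !Str  ok
                    end ‖ end  ok
        case err:
          !Unit ‖ ?Unit  ok
            ?Int ‖ !Int  ok
              +{more,retry} ‖ &{more,retry}  ok same labels
                case more:
                  ?Bool ‖ !Bool  ok
                    X ‖ X  ok
                case retry:
                  +{data,ack,err} ‖ &{data,ack,err}  ok same labels
                    case data:
                      end ‖ end  ok
                    case ack:
                      end ‖ end  ok
                    case err:
                      X ‖ X  ok
        case ack:
          &{ack,err} ‖ +{ack,err}  ok same labels
            case ack:
              +{ok,data,err} ‖ &{ok,data,err}  ok same labels
                case ok:
                  +{err,ack,retry} ‖ &{err,ack,retry}  ok same labels
                    case err:
                      !Int ‖ ?Int  ok
                        end ‖ end  ok
                    case ack:
                      !Unit ‖ ?Unit  ok
                        X ‖ X  ok
                    case retry:
                      +{ack,ok} ‖ &{ack,ok}  ok same labels
                        case ack:
                          X ‖ X  ok
                        case ok:
                          end ‖ end  ok
                case data:
                  !Unit ‖ ?Unit  ok
                    &{err,retry,done} ‖ +{err,retry,done}  ok same labels
                      case err:
                        end ‖ end  ok
                      case retry:
                        X ‖ X  ok
                      case done:
                        X ‖ X  ok
                case err:
                  +{done,retry} ‖ &{done,retry}  ok same labels
                    case done:
                      +{ack,more} ‖ &{ack,more}  ok same labels
                        case ack:
                          X ‖ X  ok
                        case more:
                          X ‖ X  ok
                    case retry:
                      &{retry,ack} ‖ +{retry,ack}  ok same labels
                        case retry:
                          X ‖ X  ok
                        case ack:
                          end ‖ end  ok
            case err:
              &{ok,stop,more} ‖ +{ok,stop,more}  ok same labels
                case ok:
                  &{data,stop} ‖ +{data,stop}  ok same labels
                    case data:
                      &{data,err} ‖ +{data,err}  ok same labels
                        case data:
                          X ‖ X  ok
                        case err:
                          end ‖ end  ok
                    case stop:
                      &{retry,ack,ok} ‖ +{retry,ack,ok}  ok same labels
                        case retry:
                          end ‖ end  ok
                        case ack:
                          X ‖ X  ok
                        case ok:
                          end ‖ end  ok
                case stop:
                  +{done,stop,ok} ‖ &{done,stop,ok}  ok same labels
                    case done:
                      +{err,stop,retry} ‖ &{err,stop,retry}  ok same labels
                        case err:
                          X ‖ X  ok
                        case stop:
                          X ‖ X  ok
                        case retry:
                          X ‖ X  ok
                    case stop:
                      !Unit ‖ ?Unit  ok
                        X ‖ X  ok
                    case ok:
                      !Int ‖ ?Int  ok
                        X ‖ X  ok
                case more:
                  ?Unit ‖ !Unit  ok
                    +{stop,more,ok} ‖ &{stop,more,ok}  ok same labels
                      case stop:
                        end ‖ end  ok
                      case more:
                        X ‖ X  ok
                      case ok:
                        end ‖ end  ok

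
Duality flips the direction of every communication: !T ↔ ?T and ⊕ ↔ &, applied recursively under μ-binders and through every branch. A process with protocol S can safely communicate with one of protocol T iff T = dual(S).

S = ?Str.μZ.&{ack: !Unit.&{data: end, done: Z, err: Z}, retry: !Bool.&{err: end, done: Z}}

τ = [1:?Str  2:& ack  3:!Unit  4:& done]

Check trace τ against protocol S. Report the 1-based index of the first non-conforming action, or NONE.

step 1: ?Str  ✓  state: μZ.…
step 2: & ack  ✓  state: !Unit.&{data: end, done: μZ.…, err: μZ.…}
step 3: !Unit  ✓  state: &{data: end, done: μZ.…, err: μZ.…}
step 4: & done  ✓  state: μZ.…
τ conforms to S (length 4)

NONE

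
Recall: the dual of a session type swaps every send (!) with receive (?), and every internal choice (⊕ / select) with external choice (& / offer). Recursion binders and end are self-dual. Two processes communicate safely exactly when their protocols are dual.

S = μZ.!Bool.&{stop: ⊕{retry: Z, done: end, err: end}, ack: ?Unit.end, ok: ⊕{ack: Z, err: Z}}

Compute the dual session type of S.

μZ = μZ  (binder kept)
  !Bool = ?Bool
    &{stop,ack,ok} = ⊕{stop,ack,ok}  (external→internal)
      case stop:
        ⊕{retry,done,err} = &{retry,done,err}  (⊕→&)
          case retry:
            dual(Z) = Z
          case done:
            dual(end) = end
          case err:
            dual(end) = end
      case ack:
        ?Unit = !Unit
          dual(end) = end
      case ok:
        ⊕{ack,err} = &{ack,err}  (⊕→&)
          case ack:
            dual(Z) = Z
          case err:
            dual(Z) = Z

μZ.?Bool.⊕{stop: &{retry: Z, done: end, err: end}, ack: !Unit.end, ok: &{ack: Z, err: Z}}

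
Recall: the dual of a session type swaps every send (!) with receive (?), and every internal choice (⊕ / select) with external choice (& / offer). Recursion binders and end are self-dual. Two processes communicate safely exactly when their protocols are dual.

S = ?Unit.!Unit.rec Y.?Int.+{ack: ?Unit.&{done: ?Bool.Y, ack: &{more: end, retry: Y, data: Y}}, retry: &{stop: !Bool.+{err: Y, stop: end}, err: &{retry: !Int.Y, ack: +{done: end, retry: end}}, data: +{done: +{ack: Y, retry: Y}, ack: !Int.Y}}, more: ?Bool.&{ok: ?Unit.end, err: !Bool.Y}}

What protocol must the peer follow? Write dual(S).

!Unit.?Unit.rec Y.!Int.&{ack: !Unit.+{done: !Bool.Y, ack: +{more: end, retry: Y, data: Y}}, retry: +{stop: ?Bool.&{err: Y, stop: end}, err: +{retry: ?Int.Y, ack: &{done: end, retry: end}}, data: &{done: &{ack: Y, retry: Y}, ack: ?Int.Y}}, more: !Bool.+{ok: !Unit.end, err: ?Bool.Y}}

?Unit = !Unit
  !Unit = ?Unit
    rec Y = rec Y  (μ self-dual)
      ?Int = !Int
        +{ack,retry,more} = &{ack,retry,more}  (internal→external)
          [ack]
            ?Unit = !Unit
              &{done,ack} = +{done,ack}  (external→internal)
                [done]
                  ?Bool = !Bool
                    Y ↦ Y
                [ack]
                  &{more,retry,data} = +{more,retry,data}  (external→internal)
                    [more]
                      end ↦ end
                    [retry]
                      Y ↦ Y
                    [data]
                      Y ↦ Y
          [retry]
            &{stop,err,data} = +{stop,err,data}  (external→internal)
              [stop]
                !Bool = ?Bool
                  +{err,stop} = &{err,stop}  (internal→external)
                    [err]
                      Y ↦ Y
                    [stop]
                      end ↦ end
              [err]
                &{retry,ack} = +{retry,ack}  (external→internal)
                  [retry]
                    !Int = ?Int
                      Y ↦ Y
                  [ack]
                    +{done,retry} = &{done,retry}  (internal→external)
                      [done]
                        end ↦ end
                      [retry]
                        end ↦ end
              [data]
                +{done,ack} = &{done,ack}  (internal→external)
                  [done]
                    +{ack,retry} = &{ack,retry}  (internal→external)
                      [ack]
                        Y ↦ Y
                      [retry]
                        Y ↦ Y
                  [ack]
                    !Int = ?Int
                      Y ↦ Y
          [more]
            ?Bool = !Bool
              &{ok,err} = +{ok,err}  (external→internal)
                [ok]
                  ?Unit = !Unit
                    end ↦ end
                [err]
                  !Bool = ?Bool
                    Y ↦ Y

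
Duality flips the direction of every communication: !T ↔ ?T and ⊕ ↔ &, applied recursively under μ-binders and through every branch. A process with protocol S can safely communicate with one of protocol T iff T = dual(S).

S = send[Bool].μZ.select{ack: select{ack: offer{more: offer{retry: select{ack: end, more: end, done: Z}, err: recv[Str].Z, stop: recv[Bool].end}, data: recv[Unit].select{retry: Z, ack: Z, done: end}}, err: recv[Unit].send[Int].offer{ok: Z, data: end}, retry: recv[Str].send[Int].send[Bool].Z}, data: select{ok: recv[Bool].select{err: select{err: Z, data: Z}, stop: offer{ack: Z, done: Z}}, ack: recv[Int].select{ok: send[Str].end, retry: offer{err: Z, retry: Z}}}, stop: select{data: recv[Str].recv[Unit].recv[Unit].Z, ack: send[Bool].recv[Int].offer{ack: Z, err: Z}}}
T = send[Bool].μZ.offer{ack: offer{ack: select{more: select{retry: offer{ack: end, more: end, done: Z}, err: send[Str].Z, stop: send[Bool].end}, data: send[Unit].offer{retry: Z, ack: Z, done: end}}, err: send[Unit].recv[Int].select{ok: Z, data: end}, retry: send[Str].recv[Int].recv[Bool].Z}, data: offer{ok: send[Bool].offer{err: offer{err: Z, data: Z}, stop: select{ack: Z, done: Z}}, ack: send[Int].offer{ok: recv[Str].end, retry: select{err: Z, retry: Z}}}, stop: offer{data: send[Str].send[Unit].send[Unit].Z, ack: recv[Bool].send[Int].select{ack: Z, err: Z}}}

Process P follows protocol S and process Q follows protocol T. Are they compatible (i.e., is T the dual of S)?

NO

send[Bool] | send[Bool]  ✗ same direction on both sides — not dual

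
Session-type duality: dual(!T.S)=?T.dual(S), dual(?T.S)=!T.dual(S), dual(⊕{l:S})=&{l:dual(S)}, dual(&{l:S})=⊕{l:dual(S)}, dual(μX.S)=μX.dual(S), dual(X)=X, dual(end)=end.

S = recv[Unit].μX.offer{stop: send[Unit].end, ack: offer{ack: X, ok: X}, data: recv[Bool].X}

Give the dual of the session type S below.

recv[Unit] ↦ send[Unit]
  μX ↦ μX  (rec unchanged)
    offer{stop,ack,data} ↦ select{stop,ack,data}  (external→internal)
      case stop:
        send[Unit] ↦ recv[Unit]
          dual(end) = end
      case ack:
        offer{ack,ok} ↦ select{ack,ok}  (external→internal)
          case ack:
            dual(X) = X
          case ok:
            dual(X) = X
      case data:
        recv[Bool] ↦ send[Bool]
          dual(X) = X

send[Unit].μX.select{stop: recv[Unit].end, ack: select{ack: X, ok: X}, data: send[Bool].X}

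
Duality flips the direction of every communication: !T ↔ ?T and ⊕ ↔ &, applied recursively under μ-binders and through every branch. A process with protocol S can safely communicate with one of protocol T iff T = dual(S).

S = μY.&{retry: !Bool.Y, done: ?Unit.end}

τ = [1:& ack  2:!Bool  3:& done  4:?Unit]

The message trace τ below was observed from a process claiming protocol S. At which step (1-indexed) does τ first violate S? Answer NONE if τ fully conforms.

1

@1 got & ack, protocol expects & retry or & done  ✗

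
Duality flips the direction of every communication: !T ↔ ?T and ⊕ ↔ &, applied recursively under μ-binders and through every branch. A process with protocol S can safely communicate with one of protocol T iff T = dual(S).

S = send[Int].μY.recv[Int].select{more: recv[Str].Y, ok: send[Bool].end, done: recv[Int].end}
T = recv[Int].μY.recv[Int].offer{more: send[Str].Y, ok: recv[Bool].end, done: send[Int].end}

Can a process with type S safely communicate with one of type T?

NO

send[Int] vs recv[Int]  ✓
  μY vs μY  ✓ (binder kept)
    recv[Int] vs recv[Int]  ✗ same direction on both sides — not dual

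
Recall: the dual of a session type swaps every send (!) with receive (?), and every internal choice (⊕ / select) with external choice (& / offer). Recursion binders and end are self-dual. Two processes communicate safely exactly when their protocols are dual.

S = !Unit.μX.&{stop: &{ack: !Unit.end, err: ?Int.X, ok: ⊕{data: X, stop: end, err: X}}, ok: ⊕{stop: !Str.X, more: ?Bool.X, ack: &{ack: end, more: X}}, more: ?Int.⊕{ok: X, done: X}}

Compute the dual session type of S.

?Unit.μX.⊕{stop: ⊕{ack: ?Unit.end, err: !Int.X, ok: &{data: X, stop: end, err: X}}, ok: &{stop: ?Str.X, more: !Bool.X, ack: ⊕{ack: end, more: X}}, more: !Int.&{ok: X, done: X}}

!Unit = ?Unit
  μX = μX  (rec unchanged)
    &{stop,ok,more} = ⊕{stop,ok,more}  (&→⊕)
      • stop:
        &{ack,err,ok} = ⊕{ack,err,ok}  (&→⊕)
          • ack:
            !Unit = ?Unit
              end self-dual
          • err:
            ?Int = !Int
              X self-dual
          • ok:
            ⊕{data,stop,err} = &{data,stop,err}  (⊕→&)
              • data:
                X self-dual
              • stop:
                end self-dual
              • err:
                X self-dual
      • ok:
        ⊕{stop,more,ack} = &{stop,more,ack}  (⊕→&)
          • stop:
            !Str = ?Str
              X self-dual
          • more:
            ?Bool = !Bool
              X self-dual
          • ack:
            &{ack,more} = ⊕{ack,more}  (&→⊕)
              • ack:
                end self-dual
              • more:
                X self-dual
      • more:
        ?Int = !Int
          ⊕{ok,done} = &{ok,done}  (⊕→&)
            • ok:
              X self-dual
            • done:
              X self-dual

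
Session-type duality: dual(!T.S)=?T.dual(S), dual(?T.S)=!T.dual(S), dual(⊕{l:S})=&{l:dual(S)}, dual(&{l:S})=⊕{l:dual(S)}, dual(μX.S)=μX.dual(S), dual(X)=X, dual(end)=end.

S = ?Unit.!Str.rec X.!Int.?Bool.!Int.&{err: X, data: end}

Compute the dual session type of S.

?Unit = !Unit
  !Str = ?Str
    rec X = rec X  (μ self-dual)
      !Int = ?Int
        ?Bool = !Bool
          !Int = ?Int
            &{err,data} = +{err,data}  (external→internal)
              • err:
                X self-dual
              • data:
                end self-dual

!Unit.?Str.rec X.?Int.!Bool.?Int.+{err: X, data: end}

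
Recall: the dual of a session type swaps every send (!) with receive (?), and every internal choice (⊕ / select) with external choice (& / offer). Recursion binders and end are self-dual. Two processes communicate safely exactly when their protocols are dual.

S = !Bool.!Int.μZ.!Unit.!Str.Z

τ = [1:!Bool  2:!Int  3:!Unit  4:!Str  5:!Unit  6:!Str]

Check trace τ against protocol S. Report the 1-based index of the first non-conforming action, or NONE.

@1 !Bool  ✓  now at !Int.μZ.…
@2 !Int  ✓  now at μZ.…
@3 !Unit  ✓  now at !Str.μZ.…
@4 !Str  ✓  now at μZ.…
@5 !Unit  ✓  now at !Str.μZ.…
@6 !Str  ✓  now at μZ.…
trace exhausted — no violation

NONE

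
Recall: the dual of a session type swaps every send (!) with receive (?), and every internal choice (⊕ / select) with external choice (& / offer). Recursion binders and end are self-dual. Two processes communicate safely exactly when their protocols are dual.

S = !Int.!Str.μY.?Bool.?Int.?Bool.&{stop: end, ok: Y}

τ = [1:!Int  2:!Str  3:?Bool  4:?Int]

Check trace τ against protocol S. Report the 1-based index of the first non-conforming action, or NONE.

[1] !Int  match  state: !Str.μY.…
[2] !Str  match  state: μY.…
[3] ?Bool  match  state: ?Int.?Bool.&{stop: end, ok: μY.…}
[4] ?Int  match  state: ?Bool.&{stop: end, ok: μY.…}
all 4 steps conform

NONE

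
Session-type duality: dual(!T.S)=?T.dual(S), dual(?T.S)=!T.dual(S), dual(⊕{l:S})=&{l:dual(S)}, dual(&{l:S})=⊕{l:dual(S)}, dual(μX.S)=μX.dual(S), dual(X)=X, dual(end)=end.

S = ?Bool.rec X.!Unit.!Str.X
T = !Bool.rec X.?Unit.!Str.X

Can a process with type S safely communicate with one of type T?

NO

?Bool vs !Bool  ok
  rec X vs rec X  ok (rec unchanged)
    !Unit vs ?Unit  ok
      !Str vs !Str  ✗ same direction on both sides — not dual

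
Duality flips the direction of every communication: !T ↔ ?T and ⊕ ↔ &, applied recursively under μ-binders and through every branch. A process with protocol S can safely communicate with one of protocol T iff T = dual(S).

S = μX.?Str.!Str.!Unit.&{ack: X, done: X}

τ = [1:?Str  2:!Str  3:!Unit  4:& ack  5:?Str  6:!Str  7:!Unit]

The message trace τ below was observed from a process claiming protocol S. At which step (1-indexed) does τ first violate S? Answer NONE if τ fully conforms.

[1] ?Str  ✓  now at !Str.!Unit.&{ack: μX.…, done: μX.…}
[2] !Str  ✓  now at !Unit.&{ack: μX.…, done: μX.…}
[3] !Unit  ✓  now at &{ack: μX.…, done: μX.…}
[4] & ack  ✓  now at μX.…
[5] ?Str  ✓  now at !Str.!Unit.&{ack: μX.…, done: μX.…}
[6] !Str  ✓  now at !Unit.&{ack: μX.…, done: μX.…}
[7] !Unit  ✓  now at &{ack: μX.…, done: μX.…}
τ conforms to S (length 7)

NONE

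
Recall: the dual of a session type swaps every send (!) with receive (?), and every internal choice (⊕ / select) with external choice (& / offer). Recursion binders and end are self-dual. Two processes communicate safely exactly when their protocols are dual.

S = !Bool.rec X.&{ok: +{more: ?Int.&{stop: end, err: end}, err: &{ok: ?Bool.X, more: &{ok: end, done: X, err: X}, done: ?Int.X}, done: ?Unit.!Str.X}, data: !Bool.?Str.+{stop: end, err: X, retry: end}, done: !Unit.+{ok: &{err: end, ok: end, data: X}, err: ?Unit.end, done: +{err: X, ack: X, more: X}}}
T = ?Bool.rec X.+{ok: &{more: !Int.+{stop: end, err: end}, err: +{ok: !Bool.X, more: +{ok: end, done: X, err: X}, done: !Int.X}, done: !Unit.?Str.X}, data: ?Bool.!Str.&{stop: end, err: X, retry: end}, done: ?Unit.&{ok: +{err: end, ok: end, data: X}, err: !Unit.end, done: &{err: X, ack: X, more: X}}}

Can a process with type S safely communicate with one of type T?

!Bool ‖ ?Bool  ok
  rec X ‖ rec X  ok (binder kept)
    &{ok,data,done} ‖ +{ok,data,done}  ok same labels
      case ok:
        +{more,err,done} ‖ &{more,err,done}  ok same labels
          case more:
            ?Int ‖ !Int  ok
              &{stop,err} ‖ +{stop,err}  ok same labels
                case stop:
                  end ‖ end  ok
                case err:
                  end ‖ end  ok
          case err:
            &{ok,more,done} ‖ +{ok,more,done}  ok same labels
              case ok:
                ?Bool ‖ !Bool  ok
                  X ‖ X  ok
              case more:
                &{ok,done,err} ‖ +{ok,done,err}  ok same labels
                  case ok:
                    end ‖ end  ok
                  case done:
                    X ‖ X  ok
                  case err:
                    X ‖ X  ok
              case done:
                ?Int ‖ !Int  ok
                  X ‖ X  ok
          case done:
            ?Unit ‖ !Unit  ok
              !Str ‖ ?Str  ok
                X ‖ X  ok
      case data:
        !Bool ‖ ?Bool  ok
          ?Str ‖ !Str  ok
            +{stop,err,retry} ‖ &{stop,err,retry}  ok same labels
              case stop:
                end ‖ end  ok
              case err:
                X ‖ X  ok
              case retry:
                end ‖ end  ok
      case done:
        !Unit ‖ ?Unit  ok
          +{ok,err,done} ‖ &{ok,err,done}  ok same labels
            case ok:
              &{err,ok,data} ‖ +{err,ok,data}  ok same labels
                case err:
                  end ‖ end  ok
                case ok:
                  end ‖ end  ok
                case data:
                  X ‖ X  ok
            case err:
              ?Unit ‖ !Unit  ok
                end ‖ end  ok
            case done:
              +{err,ack,more} ‖ &{err,ack,more}  ok same labels
                case err:
                  X ‖ X  ok
                case ack:
                  X ‖ X  ok
                case more:
                  X ‖ X  ok

YES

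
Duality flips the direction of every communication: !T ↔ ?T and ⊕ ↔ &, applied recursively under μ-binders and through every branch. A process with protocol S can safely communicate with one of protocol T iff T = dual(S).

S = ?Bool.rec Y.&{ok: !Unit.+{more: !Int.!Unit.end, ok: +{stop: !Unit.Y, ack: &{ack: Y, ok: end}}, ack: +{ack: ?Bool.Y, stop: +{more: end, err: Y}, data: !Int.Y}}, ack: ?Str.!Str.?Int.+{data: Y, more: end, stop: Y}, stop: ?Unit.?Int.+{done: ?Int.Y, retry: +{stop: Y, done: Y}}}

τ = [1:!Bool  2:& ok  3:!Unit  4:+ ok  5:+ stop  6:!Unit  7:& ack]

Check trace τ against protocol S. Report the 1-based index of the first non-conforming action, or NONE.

1

[1] got !Bool, protocol expects ?Bool  ✗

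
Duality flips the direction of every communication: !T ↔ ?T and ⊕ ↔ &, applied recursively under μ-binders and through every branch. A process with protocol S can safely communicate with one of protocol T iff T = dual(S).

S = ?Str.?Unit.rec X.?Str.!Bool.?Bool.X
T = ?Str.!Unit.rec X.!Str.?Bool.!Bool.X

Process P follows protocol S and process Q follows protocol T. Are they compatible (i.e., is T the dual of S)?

?Str | ?Str  ✗ same direction on both sides — not dual

NO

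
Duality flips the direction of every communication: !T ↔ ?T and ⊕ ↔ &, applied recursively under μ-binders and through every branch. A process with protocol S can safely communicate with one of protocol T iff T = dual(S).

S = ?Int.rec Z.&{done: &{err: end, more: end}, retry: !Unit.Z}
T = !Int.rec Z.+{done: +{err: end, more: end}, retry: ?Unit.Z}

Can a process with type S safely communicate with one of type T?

?Int ‖ !Int  match
  rec Z ‖ rec Z  match (rec unchanged)
    &{done,retry} ‖ +{done,retry}  match label sets agree
      case done:
        &{err,more} ‖ +{err,more}  match label sets agree
          case err:
            end ‖ end  match
          case more:
            end ‖ end  match
      case retry:
        !Unit ‖ ?Unit  match
          Z ‖ Z  match

YES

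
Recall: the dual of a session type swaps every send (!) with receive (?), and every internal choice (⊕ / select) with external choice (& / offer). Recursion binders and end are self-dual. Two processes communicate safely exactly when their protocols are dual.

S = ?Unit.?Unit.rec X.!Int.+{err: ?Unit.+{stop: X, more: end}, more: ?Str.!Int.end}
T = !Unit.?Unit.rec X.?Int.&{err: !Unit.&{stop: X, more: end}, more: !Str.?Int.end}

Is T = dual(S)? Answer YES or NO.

NO

?Unit | !Unit  ✓
  ?Unit | ?Unit  ✗ same direction on both sides — not dual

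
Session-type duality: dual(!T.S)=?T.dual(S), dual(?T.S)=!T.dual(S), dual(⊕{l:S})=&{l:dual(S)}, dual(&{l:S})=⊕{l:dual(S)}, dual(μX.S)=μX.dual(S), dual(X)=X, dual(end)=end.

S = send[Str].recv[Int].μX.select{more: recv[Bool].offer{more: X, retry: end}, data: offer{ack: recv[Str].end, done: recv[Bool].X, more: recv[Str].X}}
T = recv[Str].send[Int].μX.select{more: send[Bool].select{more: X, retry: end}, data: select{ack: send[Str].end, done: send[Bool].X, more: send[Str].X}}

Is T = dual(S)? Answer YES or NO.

send[Str] ‖ recv[Str]  ✓
  recv[Int] ‖ send[Int]  ✓
    μX ‖ μX  ✓ (μ self-dual)
      select{more,data} ‖ select{more,data}  ✗ choice polarity not flipped — not dual

NO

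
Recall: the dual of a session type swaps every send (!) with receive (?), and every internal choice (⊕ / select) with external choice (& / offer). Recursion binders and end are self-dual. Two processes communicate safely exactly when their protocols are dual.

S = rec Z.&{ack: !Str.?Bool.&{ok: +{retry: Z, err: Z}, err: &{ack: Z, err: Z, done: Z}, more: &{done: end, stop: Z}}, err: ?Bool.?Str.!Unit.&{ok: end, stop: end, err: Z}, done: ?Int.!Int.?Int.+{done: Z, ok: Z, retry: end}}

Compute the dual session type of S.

rec Z.+{ack: ?Str.!Bool.+{ok: &{retry: Z, err: Z}, err: +{ack: Z, err: Z, done: Z}, more: +{done: end, stop: Z}}, err: !Bool.!Str.?Unit.+{ok: end, stop: end, err: Z}, done: !Int.?Int.!Int.&{done: Z, ok: Z, retry: end}}

rec Z → rec Z  (binder kept)
  &{ack,err,done} → +{ack,err,done}  (&→⊕)
    • ack:
      !Str → ?Str
        ?Bool → !Bool
          &{ok,err,more} → +{ok,err,more}  (&→⊕)
            • ok:
              +{retry,err} → &{retry,err}  (internal→external)
                • retry:
                  Z ↦ Z
                • err:
                  Z ↦ Z
            • err:
              &{ack,err,done} → +{ack,err,done}  (&→⊕)
                • ack:
                  Z ↦ Z
                • err:
                  Z ↦ Z
                • done:
                  Z ↦ Z
            • more:
              &{done,stop} → +{done,stop}  (&→⊕)
                • done:
                  end ↦ end
                • stop:
                  Z ↦ Z
    • err:
      ?Bool → !Bool
        ?Str → !Str
          !Unit → ?Unit
            &{ok,stop,err} → +{ok,stop,err}  (&→⊕)
              • ok:
                end ↦ end
              • stop:
                end ↦ end
              • err:
                Z ↦ Z
    • done:
      ?Int → !Int
        !Int → ?Int
          ?Int → !Int
            +{done,ok,retry} → &{done,ok,retry}  (internal→external)
              • done:
                Z ↦ Z
              • ok:
                Z ↦ Z
              • retry:
                end ↦ end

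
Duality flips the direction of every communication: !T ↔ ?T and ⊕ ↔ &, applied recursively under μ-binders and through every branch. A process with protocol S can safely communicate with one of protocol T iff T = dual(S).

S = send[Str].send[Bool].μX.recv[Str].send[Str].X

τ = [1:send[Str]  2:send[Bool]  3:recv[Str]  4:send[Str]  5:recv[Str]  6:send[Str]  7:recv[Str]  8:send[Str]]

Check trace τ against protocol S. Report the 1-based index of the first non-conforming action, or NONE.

step 1: send[Str]  ok  state: send[Bool].μX.…
step 2: send[Bool]  ok  state: μX.…
step 3: recv[Str]  ok  state: send[Str].μX.…
step 4: send[Str]  ok  state: μX.…
step 5: recv[Str]  ok  state: send[Str].μX.…
step 6: send[Str]  ok  state: μX.…
step 7: recv[Str]  ok  state: send[Str].μX.…
step 8: send[Str]  ok  state: μX.…
trace exhausted — no violation

NONE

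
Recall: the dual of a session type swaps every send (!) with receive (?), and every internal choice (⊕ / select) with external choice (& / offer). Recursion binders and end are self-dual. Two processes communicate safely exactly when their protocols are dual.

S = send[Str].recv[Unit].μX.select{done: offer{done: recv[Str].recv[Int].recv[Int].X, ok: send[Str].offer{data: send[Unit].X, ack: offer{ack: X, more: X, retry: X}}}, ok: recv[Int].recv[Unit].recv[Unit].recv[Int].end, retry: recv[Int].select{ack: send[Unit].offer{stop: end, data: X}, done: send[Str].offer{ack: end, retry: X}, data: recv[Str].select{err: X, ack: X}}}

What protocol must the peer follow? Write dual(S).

send[Str] = recv[Str]
  recv[Unit] = send[Unit]
    μX = μX  (rec unchanged)
      select{done,ok,retry} = offer{done,ok,retry}  (⊕→&)
        [done]
          offer{done,ok} = select{done,ok}  (offer→select)
            [done]
              recv[Str] = send[Str]
                recv[Int] = send[Int]
                  recv[Int] = send[Int]
                    dual(X) = X
            [ok]
              send[Str] = recv[Str]
                offer{data,ack} = select{data,ack}  (offer→select)
                  [data]
                    send[Unit] = recv[Unit]
                      dual(X) = X
                  [ack]
                    offer{ack,more,retry} = select{ack,more,retry}  (offer→select)
                      [ack]
                        dual(X) = X
                      [more]
                        dual(X) = X
                      [retry]
                        dual(X) = X
        [ok]
          recv[Int] = send[Int]
            recv[Unit] = send[Unit]
              recv[Unit] = send[Unit]
                recv[Int] = send[Int]
                  dual(end) = end
        [retry]
          recv[Int] = send[Int]
            select{ack,done,data} = offer{ack,done,data}  (⊕→&)
              [ack]
                send[Unit] = recv[Unit]
                  offer{stop,data} = select{stop,data}  (offer→select)
                    [stop]
                      dual(end) = end
                    [data]
                      dual(X) = X
              [done]
                send[Str] = recv[Str]
                  offer{ack,retry} = select{ack,retry}  (offer→select)
                    [ack]
                      dual(end) = end
                    [retry]
                      dual(X) = X
              [data]
                recv[Str] = send[Str]
                  select{err,ack} = offer{err,ack}  (⊕→&)
                    [err]
                      dual(X) = X
                    [ack]
                      dual(X) = X

recv[Str].send[Unit].μX.offer{done: select{done: send[Str].send[Int].send[Int].X, ok: recv[Str].select{data: recv[Unit].X, ack: select{ack: X, more: X, retry: X}}}, ok: send[Int].send[Unit].send[Unit].send[Int].end, retry: send[Int].offer{ack: recv[Unit].select{stop: end, data: X}, done: recv[Str].select{ack: end, retry: X}, data: send[Str].offer{err: X, ack: X}}}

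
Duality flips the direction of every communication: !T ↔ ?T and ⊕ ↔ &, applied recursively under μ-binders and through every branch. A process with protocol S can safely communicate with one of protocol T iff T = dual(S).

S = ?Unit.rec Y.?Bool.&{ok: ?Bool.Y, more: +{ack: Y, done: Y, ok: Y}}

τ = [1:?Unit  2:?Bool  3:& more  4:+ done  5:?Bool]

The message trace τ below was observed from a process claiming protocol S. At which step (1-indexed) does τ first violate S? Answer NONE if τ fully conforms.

NONE

@1 ?Unit  ✓  state: rec Y.…
@2 ?Bool  ✓  state: &{ok: ?Bool.rec Y.…, more: +{ack: rec Y.…, done: rec Y.…, ok: rec Y.…}}
@3 & more  ✓  state: +{ack: rec Y.…, done: rec Y.…, ok: rec Y.…}
@4 + done  ✓  state: rec Y.…
@5 ?Bool  ✓  state: &{ok: ?Bool.rec Y.…, more: +{ack: rec Y.…, done: rec Y.…, ok: rec Y.…}}
τ conforms to S (length 5)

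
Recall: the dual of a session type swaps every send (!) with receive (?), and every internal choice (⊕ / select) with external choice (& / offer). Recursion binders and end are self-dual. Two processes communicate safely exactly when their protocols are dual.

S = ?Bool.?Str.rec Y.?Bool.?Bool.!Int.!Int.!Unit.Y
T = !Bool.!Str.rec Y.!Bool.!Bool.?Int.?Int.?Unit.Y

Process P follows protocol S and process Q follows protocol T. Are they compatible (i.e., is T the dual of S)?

?Bool ‖ !Bool  ✓
  ?Str ‖ !Str  ✓
    rec Y ‖ rec Y  ✓ (rec unchanged)
      ?Bool ‖ !Bool  ✓
        ?Bool ‖ !Bool  ✓
          !Int ‖ ?Int  ✓
            !Int ‖ ?Int  ✓
              !Unit ‖ ?Unit  ✓
                Y ‖ Y  ✓

YES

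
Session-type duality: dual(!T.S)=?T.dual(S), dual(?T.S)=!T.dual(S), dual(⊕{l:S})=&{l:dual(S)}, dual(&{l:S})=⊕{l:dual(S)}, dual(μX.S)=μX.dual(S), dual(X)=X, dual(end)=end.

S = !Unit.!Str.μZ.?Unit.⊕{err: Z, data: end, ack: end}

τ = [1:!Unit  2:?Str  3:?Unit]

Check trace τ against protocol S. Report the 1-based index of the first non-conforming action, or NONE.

[1] !Unit  ok  residual = !Str.μZ.…
[2] got ?Str, protocol expects !Str  ✗

2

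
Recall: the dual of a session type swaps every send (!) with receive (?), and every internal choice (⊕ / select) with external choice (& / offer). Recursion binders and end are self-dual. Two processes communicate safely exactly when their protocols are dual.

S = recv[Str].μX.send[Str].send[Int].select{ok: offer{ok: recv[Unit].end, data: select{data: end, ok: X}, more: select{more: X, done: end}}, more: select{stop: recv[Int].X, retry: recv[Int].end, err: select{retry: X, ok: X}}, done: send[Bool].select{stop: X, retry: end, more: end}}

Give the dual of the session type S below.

send[Str].μX.recv[Str].recv[Int].offer{ok: select{ok: send[Unit].end, data: offer{data: end, ok: X}, more: offer{more: X, done: end}}, more: offer{stop: send[Int].X, retry: send[Int].end, err: offer{retry: X, ok: X}}, done: recv[Bool].offer{stop: X, retry: end, more: end}}

recv[Str] ↦ send[Str]
  μX ↦ μX  (μ self-dual)
    send[Str] ↦ recv[Str]
      send[Int] ↦ recv[Int]
        select{ok,more,done} ↦ offer{ok,more,done}  (⊕→&)
          case ok:
            offer{ok,data,more} ↦ select{ok,data,more}  (&→⊕)
              case ok:
                recv[Unit] ↦ send[Unit]
                  end self-dual
              case data:
                select{data,ok} ↦ offer{data,ok}  (⊕→&)
                  case data:
                    end self-dual
                  case ok:
                    X self-dual
              case more:
                select{more,done} ↦ offer{more,done}  (⊕→&)
                  case more:
                    X self-dual
                  case done:
                    end self-dual
          case more:
            select{stop,retry,err} ↦ offer{stop,retry,err}  (⊕→&)
              case stop:
                recv[Int] ↦ send[Int]
                  X self-dual
              case retry:
                recv[Int] ↦ send[Int]
                  end self-dual
              case err:
                select{retry,ok} ↦ offer{retry,ok}  (⊕→&)
                  case retry:
                    X self-dual
                  case ok:
                    X self-dual
          case done:
            send[Bool] ↦ recv[Bool]
              select{stop,retry,more} ↦ offer{stop,retry,more}  (⊕→&)
                case stop:
                  X self-dual
                case retry:
                  end self-dual
                case more:
                  end self-dual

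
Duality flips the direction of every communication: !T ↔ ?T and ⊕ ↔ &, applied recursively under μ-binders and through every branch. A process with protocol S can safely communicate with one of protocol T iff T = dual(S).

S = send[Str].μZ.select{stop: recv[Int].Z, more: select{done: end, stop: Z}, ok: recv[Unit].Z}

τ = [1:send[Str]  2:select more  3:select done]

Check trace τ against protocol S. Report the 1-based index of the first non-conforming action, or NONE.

[1] send[Str]  ✓  state: μZ.…
[2] select more  ✓  state: select{done: end, stop: μZ.…}
[3] select done  ✓  state: end
τ conforms to S (length 3)

NONE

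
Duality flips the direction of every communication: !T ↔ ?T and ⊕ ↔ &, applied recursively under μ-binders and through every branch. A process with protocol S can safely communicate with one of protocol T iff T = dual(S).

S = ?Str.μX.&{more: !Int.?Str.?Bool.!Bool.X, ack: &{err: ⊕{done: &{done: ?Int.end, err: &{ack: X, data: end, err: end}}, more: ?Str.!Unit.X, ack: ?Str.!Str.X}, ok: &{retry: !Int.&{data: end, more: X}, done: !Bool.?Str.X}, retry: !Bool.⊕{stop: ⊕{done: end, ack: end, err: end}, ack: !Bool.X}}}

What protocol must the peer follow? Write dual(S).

?Str = !Str
  μX = μX  (rec unchanged)
    &{more,ack} = ⊕{more,ack}  (offer→select)
      case more:
        !Int = ?Int
          ?Str = !Str
            ?Bool = !Bool
              !Bool = ?Bool
                X ↦ X
      case ack:
        &{err,ok,retry} = ⊕{err,ok,retry}  (offer→select)
          case err:
            ⊕{done,more,ack} = &{done,more,ack}  (internal→external)
              case done:
                &{done,err} = ⊕{done,err}  (offer→select)
                  case done:
                    ?Int = !Int
                      end ↦ end
                  case err:
                    &{ack,data,err} = ⊕{ack,data,err}  (offer→select)
                      case ack:
                        X ↦ X
                      case data:
                        end ↦ end
                      case err:
                        end ↦ end
              case more:
                ?Str = !Str
                  !Unit = ?Unit
                    X ↦ X
              case ack:
                ?Str = !Str
                  !Str = ?Str
                    X ↦ X
          case ok:
            &{retry,done} = ⊕{retry,done}  (offer→select)
              case retry:
                !Int = ?Int
                  &{data,more} = ⊕{data,more}  (offer→select)
                    case data:
                      end ↦ end
                    case more:
                      X ↦ X
              case done:
                !Bool = ?Bool
                  ?Str = !Str
                    X ↦ X
          case retry:
            !Bool = ?Bool
              ⊕{stop,ack} = &{stop,ack}  (internal→external)
                case stop:
                  ⊕{done,ack,err} = &{done,ack,err}  (internal→external)
                    case done:
                      end ↦ end
                    case ack:
                      end ↦ end
                    case err:
                      end ↦ end
                case ack:
                  !Bool = ?Bool
                    X ↦ X

!Str.μX.⊕{more: ?Int.!Str.!Bool.?Bool.X, ack: ⊕{err: &{done: ⊕{done: !Int.end, err: ⊕{ack: X, data: end, err: end}}, more: !Str.?Unit.X, ack: !Str.?Str.X}, ok: ⊕{retry: ?Int.⊕{data: end, more: X}, done: ?Bool.!Str.X}, retry: ?Bool.&{stop: &{done: end, ack: end, err: end}, ack: ?Bool.X}}}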